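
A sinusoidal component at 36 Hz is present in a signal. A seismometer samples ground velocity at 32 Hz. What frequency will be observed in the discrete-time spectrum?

36 Hz mod fs = 4 Hz.
4 Hz ≤ fs/2 = 16 Hz, appears at 4 Hz.

4 Hz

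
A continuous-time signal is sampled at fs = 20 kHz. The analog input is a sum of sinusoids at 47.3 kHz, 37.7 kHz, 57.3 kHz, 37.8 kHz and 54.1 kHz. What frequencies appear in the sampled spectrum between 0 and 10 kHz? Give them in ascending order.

fs/2 = 10 kHz.
47.3 kHz mod fs = 7.3 kHz.
7.3 kHz ≤ fs/2 = 10 kHz, appears at 7.3 kHz.
37.7 kHz mod fs = 17.7 kHz.
17.7 kHz > fs/2 = 10 kHz, folds to fs − 17.7 kHz = 2.3 kHz.
57.3 kHz mod fs = 17.3 kHz.
17.3 kHz > fs/2 = 10 kHz, folds to fs − 17.3 kHz = 2.7 kHz.
37.8 kHz mod fs = 17.8 kHz.
17.8 kHz > fs/2 = 10 kHz, folds to fs − 17.8 kHz = 2.2 kHz.
54.1 kHz mod fs = 14.1 kHz.
14.1 kHz > fs/2 = 10 kHz, folds to fs − 14.1 kHz = 5.9 kHz.
Distinct values: {2.2 kHz, 2.3 kHz, 2.7 kHz, 5.9 kHz, 7.3 kHz}.

2.2 kHz, 2.3 kHz, 2.7 kHz, 5.9 kHz, 7.3 kHz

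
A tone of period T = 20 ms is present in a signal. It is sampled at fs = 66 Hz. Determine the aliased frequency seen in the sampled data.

T = 20 ms → f = 1/T = 50 Hz.
50 Hz > fs/2 = 33 Hz, folds to fs − 50 Hz = 16 Hz.

16 Hz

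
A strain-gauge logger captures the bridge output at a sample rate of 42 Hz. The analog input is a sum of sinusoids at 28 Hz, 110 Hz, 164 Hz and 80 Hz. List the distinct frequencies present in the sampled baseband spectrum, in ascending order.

fs/2 = 21 Hz.
28 Hz > fs/2 = 21 Hz, folds to fs − 28 Hz = 14 Hz.
110 Hz mod fs = 26 Hz.
26 Hz > fs/2 = 21 Hz, folds to fs − 26 Hz = 16 Hz.
164 Hz mod fs = 38 Hz.
38 Hz > fs/2 = 21 Hz, folds to fs − 38 Hz = 4 Hz.
80 Hz mod fs = 38 Hz.
38 Hz > fs/2 = 21 Hz, folds to fs − 38 Hz = 4 Hz.
Distinct values: {4 Hz, 14 Hz, 16 Hz}.

4 Hz, 14 Hz, 16 Hz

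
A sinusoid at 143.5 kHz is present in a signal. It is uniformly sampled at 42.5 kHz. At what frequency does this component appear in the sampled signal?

143.5 kHz mod fs = 16 kHz.
16 kHz ≤ fs/2 = 21.25 kHz, appears at 16 kHz.

16 kHz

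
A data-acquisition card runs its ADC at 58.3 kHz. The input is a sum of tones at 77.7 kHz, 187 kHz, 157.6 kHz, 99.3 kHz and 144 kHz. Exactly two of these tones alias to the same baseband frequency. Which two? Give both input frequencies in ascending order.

fs/2 = 29.15 kHz.
77.7 kHz mod fs = 19.4 kHz.
19.4 kHz ≤ fs/2 = 29.15 kHz, appears at 19.4 kHz.
187 kHz mod fs = 12.1 kHz.
12.1 kHz ≤ fs/2 = 29.15 kHz, appears at 12.1 kHz.
157.6 kHz mod fs = 41 kHz.
41 kHz > fs/2 = 29.15 kHz, folds to fs − 41 kHz = 17.3 kHz.
99.3 kHz mod fs = 41 kHz.
41 kHz > fs/2 = 29.15 kHz, folds to fs − 41 kHz = 17.3 kHz.
144 kHz mod fs = 27.4 kHz.
27.4 kHz ≤ fs/2 = 29.15 kHz, appears at 27.4 kHz.
99.3 kHz and 157.6 kHz both map to 17.3 kHz.

99.3 kHz, 157.6 kHz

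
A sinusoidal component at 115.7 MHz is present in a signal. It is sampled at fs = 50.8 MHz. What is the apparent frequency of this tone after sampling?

14.1 MHz

115.7 MHz mod fs = 14.1 MHz.
14.1 MHz ≤ fs/2 = 25.4 MHz, appears at 14.1 MHz.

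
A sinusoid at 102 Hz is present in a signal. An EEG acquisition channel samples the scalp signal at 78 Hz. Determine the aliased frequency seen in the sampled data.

24 Hz

102 Hz mod fs = 24 Hz.
24 Hz ≤ fs/2 = 39 Hz, appears at 24 Hz.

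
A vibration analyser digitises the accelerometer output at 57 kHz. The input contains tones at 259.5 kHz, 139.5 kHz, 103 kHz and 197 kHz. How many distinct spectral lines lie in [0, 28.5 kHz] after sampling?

3

fs/2 = 28.5 kHz.
259.5 kHz mod fs = 31.5 kHz.
31.5 kHz > fs/2 = 28.5 kHz, folds to fs − 31.5 kHz = 25.5 kHz.
139.5 kHz mod fs = 25.5 kHz.
25.5 kHz ≤ fs/2 = 28.5 kHz, appears at 25.5 kHz.
103 kHz mod fs = 46 kHz.
46 kHz > fs/2 = 28.5 kHz, folds to fs − 46 kHz = 11 kHz.
197 kHz mod fs = 26 kHz.
26 kHz ≤ fs/2 = 28.5 kHz, appears at 26 kHz.
Distinct values: {11 kHz, 25.5 kHz, 26 kHz} → 3.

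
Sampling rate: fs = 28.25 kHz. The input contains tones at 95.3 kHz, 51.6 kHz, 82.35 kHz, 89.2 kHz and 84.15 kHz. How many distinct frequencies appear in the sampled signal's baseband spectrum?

5

fs/2 = 14.125 kHz.
95.3 kHz mod fs = 10.55 kHz.
10.55 kHz ≤ fs/2 = 14.125 kHz, appears at 10.55 kHz.
51.6 kHz mod fs = 23.35 kHz.
23.35 kHz > fs/2 = 14.125 kHz, folds to fs − 23.35 kHz = 4.9 kHz.
82.35 kHz mod fs = 25.85 kHz.
25.85 kHz > fs/2 = 14.125 kHz, folds to fs − 25.85 kHz = 2.4 kHz.
89.2 kHz mod fs = 4.45 kHz.
4.45 kHz ≤ fs/2 = 14.125 kHz, appears at 4.45 kHz.
84.15 kHz mod fs = 27.65 kHz.
27.65 kHz > fs/2 = 14.125 kHz, folds to fs − 27.65 kHz = 0.6 kHz.
Distinct values: {0.6 kHz, 2.4 kHz, 4.45 kHz, 4.9 kHz, 10.55 kHz} → 5.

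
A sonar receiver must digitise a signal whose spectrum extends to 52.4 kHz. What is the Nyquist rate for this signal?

104.8 kHz

Nyquist rate = 2 × 52.4 kHz = 104.8 kHz.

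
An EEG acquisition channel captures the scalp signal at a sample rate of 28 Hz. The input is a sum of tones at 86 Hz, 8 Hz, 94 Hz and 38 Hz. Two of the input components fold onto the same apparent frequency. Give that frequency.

10 Hz

fs/2 = 14 Hz.
86 Hz mod fs = 2 Hz.
2 Hz ≤ fs/2 = 14 Hz, appears at 2 Hz.
8 Hz ≤ fs/2 = 14 Hz, passes unchanged.
94 Hz mod fs = 10 Hz.
10 Hz ≤ fs/2 = 14 Hz, appears at 10 Hz.
38 Hz mod fs = 10 Hz.
10 Hz ≤ fs/2 = 14 Hz, appears at 10 Hz.
38 Hz and 94 Hz both map to 10 Hz.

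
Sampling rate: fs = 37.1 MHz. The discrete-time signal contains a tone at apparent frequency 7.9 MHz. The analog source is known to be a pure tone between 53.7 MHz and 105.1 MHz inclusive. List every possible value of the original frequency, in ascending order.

Frequencies that alias to 7.9 MHz are k·fs ± 7.9 MHz for integer k ≥ 0.
k=0: 7.9 MHz.
k=1: 29.2 MHz, 45 MHz.
k=2: 66.3 MHz, 82.1 MHz.
k=3: 103.4 MHz, 119.2 MHz.
k=4: 140.5 MHz, 156.3 MHz.
Within [53.7 MHz, 105.1 MHz]: 66.3 MHz, 82.1 MHz, 103.4 MHz.

66.3 MHz, 82.1 MHz, 103.4 MHz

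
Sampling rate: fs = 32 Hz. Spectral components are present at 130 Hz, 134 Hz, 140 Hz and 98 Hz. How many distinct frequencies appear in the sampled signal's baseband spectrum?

fs/2 = 16 Hz.
130 Hz mod fs = 2 Hz.
2 Hz ≤ fs/2 = 16 Hz, appears at 2 Hz.
134 Hz mod fs = 6 Hz.
6 Hz ≤ fs/2 = 16 Hz, appears at 6 Hz.
140 Hz mod fs = 12 Hz.
12 Hz ≤ fs/2 = 16 Hz, appears at 12 Hz.
98 Hz mod fs = 2 Hz.
2 Hz ≤ fs/2 = 16 Hz, appears at 2 Hz.
Distinct values: {2 Hz, 6 Hz, 12 Hz} → 3.

3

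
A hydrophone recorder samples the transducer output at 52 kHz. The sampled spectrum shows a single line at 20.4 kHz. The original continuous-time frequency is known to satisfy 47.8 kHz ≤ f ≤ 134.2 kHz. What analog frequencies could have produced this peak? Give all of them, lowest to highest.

72.4 kHz, 83.6 kHz, 124.4 kHz

Frequencies that alias to 20.4 kHz are k·fs ± 20.4 kHz for integer k ≥ 0.
k=0: 20.4 kHz.
k=1: 31.6 kHz, 72.4 kHz.
k=2: 83.6 kHz, 124.4 kHz.
k=3: 135.6 kHz, 176.4 kHz.
Within [47.8 kHz, 134.2 kHz]: 72.4 kHz, 83.6 kHz, 124.4 kHz.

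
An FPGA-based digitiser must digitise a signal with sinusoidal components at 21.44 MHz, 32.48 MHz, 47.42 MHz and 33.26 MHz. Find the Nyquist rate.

Highest-frequency component: 47.42 MHz.
Nyquist rate = 2 × 47.42 MHz = 94.84 MHz.

94.84 MHz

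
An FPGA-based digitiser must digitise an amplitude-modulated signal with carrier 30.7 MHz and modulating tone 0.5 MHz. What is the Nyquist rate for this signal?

AM sidebands sit at fc ± fm = 30.2 MHz and 31.2 MHz.
Highest-frequency component: 31.2 MHz.
Nyquist rate = 2 × 31.2 MHz = 62.4 MHz.

62.4 MHz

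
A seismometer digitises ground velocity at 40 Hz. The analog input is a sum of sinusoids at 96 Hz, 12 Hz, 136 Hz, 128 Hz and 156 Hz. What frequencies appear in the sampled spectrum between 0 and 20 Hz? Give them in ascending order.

4 Hz, 8 Hz, 12 Hz, 16 Hz

fs/2 = 20 Hz.
96 Hz mod fs = 16 Hz.
16 Hz ≤ fs/2 = 20 Hz, appears at 16 Hz.
12 Hz ≤ fs/2 = 20 Hz, passes unchanged.
136 Hz mod fs = 16 Hz.
16 Hz ≤ fs/2 = 20 Hz, appears at 16 Hz.
128 Hz mod fs = 8 Hz.
8 Hz ≤ fs/2 = 20 Hz, appears at 8 Hz.
156 Hz mod fs = 36 Hz.
36 Hz > fs/2 = 20 Hz, folds to fs − 36 Hz = 4 Hz.
Distinct values: {4 Hz, 8 Hz, 12 Hz, 16 Hz}.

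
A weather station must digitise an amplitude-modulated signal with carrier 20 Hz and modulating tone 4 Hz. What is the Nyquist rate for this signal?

AM sidebands sit at fc ± fm = 16 Hz and 24 Hz.
Highest-frequency component: 24 Hz.
Nyquist rate = 2 × 24 Hz = 48 Hz.

48 Hz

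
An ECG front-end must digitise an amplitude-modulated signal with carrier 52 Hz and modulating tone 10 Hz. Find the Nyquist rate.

124 Hz

AM sidebands sit at fc ± fm = 42 Hz and 62 Hz.
Highest-frequency component: 62 Hz.
Nyquist rate = 2 × 62 Hz = 124 Hz.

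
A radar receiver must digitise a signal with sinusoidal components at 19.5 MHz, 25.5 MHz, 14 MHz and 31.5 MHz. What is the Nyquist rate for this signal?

63 MHz

Highest-frequency component: 31.5 MHz.
Nyquist rate = 2 × 31.5 MHz = 63 MHz.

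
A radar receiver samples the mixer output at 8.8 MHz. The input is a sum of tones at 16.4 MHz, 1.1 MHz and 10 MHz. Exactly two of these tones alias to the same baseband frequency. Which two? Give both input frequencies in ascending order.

fs/2 = 4.4 MHz.
16.4 MHz mod fs = 7.6 MHz.
7.6 MHz > fs/2 = 4.4 MHz, folds to fs − 7.6 MHz = 1.2 MHz.
1.1 MHz ≤ fs/2 = 4.4 MHz, passes unchanged.
10 MHz mod fs = 1.2 MHz.
1.2 MHz ≤ fs/2 = 4.4 MHz, appears at 1.2 MHz.
10 MHz and 16.4 MHz both map to 1.2 MHz.

10 MHz, 16.4 MHz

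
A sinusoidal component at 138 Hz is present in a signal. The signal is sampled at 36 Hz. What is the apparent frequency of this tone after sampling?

6 Hz

138 Hz mod fs = 30 Hz.
30 Hz > fs/2 = 18 Hz, folds to fs − 30 Hz = 6 Hz.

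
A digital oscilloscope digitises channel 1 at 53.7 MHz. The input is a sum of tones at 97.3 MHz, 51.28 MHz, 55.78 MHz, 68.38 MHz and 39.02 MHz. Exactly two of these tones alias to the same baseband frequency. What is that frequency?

fs/2 = 26.85 MHz.
97.3 MHz mod fs = 43.6 MHz.
43.6 MHz > fs/2 = 26.85 MHz, folds to fs − 43.6 MHz = 10.1 MHz.
51.28 MHz > fs/2 = 26.85 MHz, folds to fs − 51.28 MHz = 2.42 MHz.
55.78 MHz mod fs = 2.08 MHz.
2.08 MHz ≤ fs/2 = 26.85 MHz, appears at 2.08 MHz.
68.38 MHz mod fs = 14.68 MHz.
14.68 MHz ≤ fs/2 = 26.85 MHz, appears at 14.68 MHz.
39.02 MHz > fs/2 = 26.85 MHz, folds to fs − 39.02 MHz = 14.68 MHz.
39.02 MHz and 68.38 MHz both map to 14.68 MHz.

14.68 MHz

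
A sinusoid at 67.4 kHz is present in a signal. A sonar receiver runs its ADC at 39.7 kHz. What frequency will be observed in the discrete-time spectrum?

12 kHz

67.4 kHz mod fs = 27.7 kHz.
27.7 kHz > fs/2 = 19.85 kHz, folds to fs − 27.7 kHz = 12 kHz.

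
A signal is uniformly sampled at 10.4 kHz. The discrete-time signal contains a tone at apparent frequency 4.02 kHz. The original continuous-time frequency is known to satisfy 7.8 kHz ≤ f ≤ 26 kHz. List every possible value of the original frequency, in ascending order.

14.42 kHz, 16.78 kHz, 24.82 kHz

Frequencies that alias to 4.02 kHz are k·fs ± 4.02 kHz for integer k ≥ 0.
k=0: 4.02 kHz.
k=1: 6.38 kHz, 14.42 kHz.
k=2: 16.78 kHz, 24.82 kHz.
k=3: 27.18 kHz, 35.22 kHz.
Within [7.8 kHz, 26 kHz]: 14.42 kHz, 16.78 kHz, 24.82 kHz.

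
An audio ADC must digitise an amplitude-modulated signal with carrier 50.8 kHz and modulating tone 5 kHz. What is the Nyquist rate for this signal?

AM sidebands sit at fc ± fm = 45.8 kHz and 55.8 kHz.
Highest-frequency component: 55.8 kHz.
Nyquist rate = 2 × 55.8 kHz = 111.6 kHz.

111.6 kHz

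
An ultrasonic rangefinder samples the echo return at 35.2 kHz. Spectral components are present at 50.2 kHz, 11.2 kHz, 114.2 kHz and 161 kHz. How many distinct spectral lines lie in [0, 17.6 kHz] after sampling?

3

fs/2 = 17.6 kHz.
50.2 kHz mod fs = 15 kHz.
15 kHz ≤ fs/2 = 17.6 kHz, appears at 15 kHz.
11.2 kHz ≤ fs/2 = 17.6 kHz, passes unchanged.
114.2 kHz mod fs = 8.6 kHz.
8.6 kHz ≤ fs/2 = 17.6 kHz, appears at 8.6 kHz.
161 kHz mod fs = 20.2 kHz.
20.2 kHz > fs/2 = 17.6 kHz, folds to fs − 20.2 kHz = 15 kHz.
Distinct values: {8.6 kHz, 11.2 kHz, 15 kHz} → 3.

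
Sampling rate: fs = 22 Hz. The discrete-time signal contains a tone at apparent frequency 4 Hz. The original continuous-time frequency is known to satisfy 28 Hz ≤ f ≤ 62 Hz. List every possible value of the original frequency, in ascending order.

Frequencies that alias to 4 Hz are k·fs ± 4 Hz for integer k ≥ 0.
k=0: 4 Hz.
k=1: 18 Hz, 26 Hz.
k=2: 40 Hz, 48 Hz.
k=3: 62 Hz, 70 Hz.
k=4: 84 Hz, 92 Hz.
Within [28 Hz, 62 Hz]: 40 Hz, 48 Hz, 62 Hz.

40 Hz, 48 Hz, 62 Hz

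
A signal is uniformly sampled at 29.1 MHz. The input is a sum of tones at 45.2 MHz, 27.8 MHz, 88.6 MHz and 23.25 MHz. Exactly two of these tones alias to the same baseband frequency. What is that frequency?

1.3 MHz

fs/2 = 14.55 MHz.
45.2 MHz mod fs = 16.1 MHz.
16.1 MHz > fs/2 = 14.55 MHz, folds to fs − 16.1 MHz = 13 MHz.
27.8 MHz > fs/2 = 14.55 MHz, folds to fs − 27.8 MHz = 1.3 MHz.
88.6 MHz mod fs = 1.3 MHz.
1.3 MHz ≤ fs/2 = 14.55 MHz, appears at 1.3 MHz.
23.25 MHz > fs/2 = 14.55 MHz, folds to fs − 23.25 MHz = 5.85 MHz.
27.8 MHz and 88.6 MHz both map to 1.3 MHz.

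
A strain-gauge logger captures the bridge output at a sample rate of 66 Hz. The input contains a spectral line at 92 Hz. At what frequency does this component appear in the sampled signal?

92 Hz mod fs = 26 Hz.
26 Hz ≤ fs/2 = 33 Hz, appears at 26 Hz.

26 Hz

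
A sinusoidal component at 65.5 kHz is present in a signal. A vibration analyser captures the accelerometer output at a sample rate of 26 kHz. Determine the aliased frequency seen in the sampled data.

65.5 kHz mod fs = 13.5 kHz.
13.5 kHz > fs/2 = 13 kHz, folds to fs − 13.5 kHz = 12.5 kHz.

12.5 kHz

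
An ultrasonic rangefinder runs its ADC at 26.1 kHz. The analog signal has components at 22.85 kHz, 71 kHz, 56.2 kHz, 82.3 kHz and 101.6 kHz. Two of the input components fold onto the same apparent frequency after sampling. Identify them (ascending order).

56.2 kHz, 82.3 kHz

fs/2 = 13.05 kHz.
22.85 kHz > fs/2 = 13.05 kHz, folds to fs − 22.85 kHz = 3.25 kHz.
71 kHz mod fs = 18.8 kHz.
18.8 kHz > fs/2 = 13.05 kHz, folds to fs − 18.8 kHz = 7.3 kHz.
56.2 kHz mod fs = 4 kHz.
4 kHz ≤ fs/2 = 13.05 kHz, appears at 4 kHz.
82.3 kHz mod fs = 4 kHz.
4 kHz ≤ fs/2 = 13.05 kHz, appears at 4 kHz.
101.6 kHz mod fs = 23.3 kHz.
23.3 kHz > fs/2 = 13.05 kHz, folds to fs − 23.3 kHz = 2.8 kHz.
56.2 kHz and 82.3 kHz both map to 4 kHz.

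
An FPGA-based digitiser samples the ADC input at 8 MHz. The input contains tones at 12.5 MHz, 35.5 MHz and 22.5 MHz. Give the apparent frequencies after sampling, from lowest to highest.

1.5 MHz, 3.5 MHz

fs/2 = 4 MHz.
12.5 MHz mod fs = 4.5 MHz.
4.5 MHz > fs/2 = 4 MHz, folds to fs − 4.5 MHz = 3.5 MHz.
35.5 MHz mod fs = 3.5 MHz.
3.5 MHz ≤ fs/2 = 4 MHz, appears at 3.5 MHz.
22.5 MHz mod fs = 6.5 MHz.
6.5 MHz > fs/2 = 4 MHz, folds to fs − 6.5 MHz = 1.5 MHz.
Distinct values: {1.5 MHz, 3.5 MHz}.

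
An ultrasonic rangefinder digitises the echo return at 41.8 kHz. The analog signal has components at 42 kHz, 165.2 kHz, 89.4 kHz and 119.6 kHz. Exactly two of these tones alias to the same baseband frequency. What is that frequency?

5.8 kHz

fs/2 = 20.9 kHz.
42 kHz mod fs = 0.2 kHz.
0.2 kHz ≤ fs/2 = 20.9 kHz, appears at 0.2 kHz.
165.2 kHz mod fs = 39.8 kHz.
39.8 kHz > fs/2 = 20.9 kHz, folds to fs − 39.8 kHz = 2 kHz.
89.4 kHz mod fs = 5.8 kHz.
5.8 kHz ≤ fs/2 = 20.9 kHz, appears at 5.8 kHz.
119.6 kHz mod fs = 36 kHz.
36 kHz > fs/2 = 20.9 kHz, folds to fs − 36 kHz = 5.8 kHz.
89.4 kHz and 119.6 kHz both map to 5.8 kHz.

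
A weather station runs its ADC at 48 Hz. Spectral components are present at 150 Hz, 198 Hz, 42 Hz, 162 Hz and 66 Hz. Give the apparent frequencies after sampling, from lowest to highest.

6 Hz, 18 Hz

fs/2 = 24 Hz.
150 Hz mod fs = 6 Hz.
6 Hz ≤ fs/2 = 24 Hz, appears at 6 Hz.
198 Hz mod fs = 6 Hz.
6 Hz ≤ fs/2 = 24 Hz, appears at 6 Hz.
42 Hz > fs/2 = 24 Hz, folds to fs − 42 Hz = 6 Hz.
162 Hz mod fs = 18 Hz.
18 Hz ≤ fs/2 = 24 Hz, appears at 18 Hz.
66 Hz mod fs = 18 Hz.
18 Hz ≤ fs/2 = 24 Hz, appears at 18 Hz.
Distinct values: {6 Hz, 18 Hz}.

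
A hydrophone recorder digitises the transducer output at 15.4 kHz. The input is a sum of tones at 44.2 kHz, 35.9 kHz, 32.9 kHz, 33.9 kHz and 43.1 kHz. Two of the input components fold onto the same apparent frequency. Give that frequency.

fs/2 = 7.7 kHz.
44.2 kHz mod fs = 13.4 kHz.
13.4 kHz > fs/2 = 7.7 kHz, folds to fs − 13.4 kHz = 2 kHz.
35.9 kHz mod fs = 5.1 kHz.
5.1 kHz ≤ fs/2 = 7.7 kHz, appears at 5.1 kHz.
32.9 kHz mod fs = 2.1 kHz.
2.1 kHz ≤ fs/2 = 7.7 kHz, appears at 2.1 kHz.
33.9 kHz mod fs = 3.1 kHz.
3.1 kHz ≤ fs/2 = 7.7 kHz, appears at 3.1 kHz.
43.1 kHz mod fs = 12.3 kHz.
12.3 kHz > fs/2 = 7.7 kHz, folds to fs − 12.3 kHz = 3.1 kHz.
33.9 kHz and 43.1 kHz both map to 3.1 kHz.

3.1 kHz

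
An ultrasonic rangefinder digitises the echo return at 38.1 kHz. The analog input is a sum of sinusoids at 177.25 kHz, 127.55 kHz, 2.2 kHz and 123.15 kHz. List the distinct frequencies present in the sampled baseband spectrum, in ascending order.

2.2 kHz, 8.85 kHz, 13.25 kHz

fs/2 = 19.05 kHz.
177.25 kHz mod fs = 24.85 kHz.
24.85 kHz > fs/2 = 19.05 kHz, folds to fs − 24.85 kHz = 13.25 kHz.
127.55 kHz mod fs = 13.25 kHz.
13.25 kHz ≤ fs/2 = 19.05 kHz, appears at 13.25 kHz.
2.2 kHz ≤ fs/2 = 19.05 kHz, passes unchanged.
123.15 kHz mod fs = 8.85 kHz.
8.85 kHz ≤ fs/2 = 19.05 kHz, appears at 8.85 kHz.
Distinct values: {2.2 kHz, 8.85 kHz, 13.25 kHz}.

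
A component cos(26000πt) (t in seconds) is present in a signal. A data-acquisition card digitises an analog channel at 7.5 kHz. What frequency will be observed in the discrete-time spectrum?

ω = 26000π rad/s → f = ω/(2π) = 13000 Hz = 13 kHz.
13 kHz mod fs = 5.5 kHz.
5.5 kHz > fs/2 = 3.75 kHz, folds to fs − 5.5 kHz = 2 kHz.

2 kHz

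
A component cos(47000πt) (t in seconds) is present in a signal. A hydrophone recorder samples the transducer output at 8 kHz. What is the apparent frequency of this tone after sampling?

0.5 kHz

ω = 47000π rad/s → f = ω/(2π) = 23500 Hz = 23.5 kHz.
23.5 kHz mod fs = 7.5 kHz.
7.5 kHz > fs/2 = 4 kHz, folds to fs − 7.5 kHz = 0.5 kHz.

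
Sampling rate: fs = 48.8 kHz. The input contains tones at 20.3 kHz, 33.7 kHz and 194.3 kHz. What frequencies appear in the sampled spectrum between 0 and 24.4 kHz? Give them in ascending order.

fs/2 = 24.4 kHz.
20.3 kHz ≤ fs/2 = 24.4 kHz, passes unchanged.
33.7 kHz > fs/2 = 24.4 kHz, folds to fs − 33.7 kHz = 15.1 kHz.
194.3 kHz mod fs = 47.9 kHz.
47.9 kHz > fs/2 = 24.4 kHz, folds to fs − 47.9 kHz = 0.9 kHz.
Distinct values: {0.9 kHz, 15.1 kHz, 20.3 kHz}.

0.9 kHz, 15.1 kHz, 20.3 kHz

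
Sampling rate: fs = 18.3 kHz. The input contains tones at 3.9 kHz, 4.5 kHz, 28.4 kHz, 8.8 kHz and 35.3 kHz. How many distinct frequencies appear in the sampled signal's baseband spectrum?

5

fs/2 = 9.15 kHz.
3.9 kHz ≤ fs/2 = 9.15 kHz, passes unchanged.
4.5 kHz ≤ fs/2 = 9.15 kHz, passes unchanged.
28.4 kHz mod fs = 10.1 kHz.
10.1 kHz > fs/2 = 9.15 kHz, folds to fs − 10.1 kHz = 8.2 kHz.
8.8 kHz ≤ fs/2 = 9.15 kHz, passes unchanged.
35.3 kHz mod fs = 17 kHz.
17 kHz > fs/2 = 9.15 kHz, folds to fs − 17 kHz = 1.3 kHz.
Distinct values: {1.3 kHz, 3.9 kHz, 4.5 kHz, 8.2 kHz, 8.8 kHz} → 5.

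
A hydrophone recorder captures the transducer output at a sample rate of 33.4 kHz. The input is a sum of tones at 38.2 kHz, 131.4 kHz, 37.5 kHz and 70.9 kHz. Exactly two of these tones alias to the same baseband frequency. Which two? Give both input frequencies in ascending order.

37.5 kHz, 70.9 kHz

fs/2 = 16.7 kHz.
38.2 kHz mod fs = 4.8 kHz.
4.8 kHz ≤ fs/2 = 16.7 kHz, appears at 4.8 kHz.
131.4 kHz mod fs = 31.2 kHz.
31.2 kHz > fs/2 = 16.7 kHz, folds to fs − 31.2 kHz = 2.2 kHz.
37.5 kHz mod fs = 4.1 kHz.
4.1 kHz ≤ fs/2 = 16.7 kHz, appears at 4.1 kHz.
70.9 kHz mod fs = 4.1 kHz.
4.1 kHz ≤ fs/2 = 16.7 kHz, appears at 4.1 kHz.
37.5 kHz and 70.9 kHz both map to 4.1 kHz.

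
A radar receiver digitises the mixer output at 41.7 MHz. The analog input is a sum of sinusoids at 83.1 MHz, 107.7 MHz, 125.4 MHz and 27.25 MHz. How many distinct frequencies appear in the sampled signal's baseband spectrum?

fs/2 = 20.85 MHz.
83.1 MHz mod fs = 41.4 MHz.
41.4 MHz > fs/2 = 20.85 MHz, folds to fs − 41.4 MHz = 0.3 MHz.
107.7 MHz mod fs = 24.3 MHz.
24.3 MHz > fs/2 = 20.85 MHz, folds to fs − 24.3 MHz = 17.4 MHz.
125.4 MHz mod fs = 0.3 MHz.
0.3 MHz ≤ fs/2 = 20.85 MHz, appears at 0.3 MHz.
27.25 MHz > fs/2 = 20.85 MHz, folds to fs − 27.25 MHz = 14.45 MHz.
Distinct values: {0.3 MHz, 14.45 MHz, 17.4 MHz} → 3.

3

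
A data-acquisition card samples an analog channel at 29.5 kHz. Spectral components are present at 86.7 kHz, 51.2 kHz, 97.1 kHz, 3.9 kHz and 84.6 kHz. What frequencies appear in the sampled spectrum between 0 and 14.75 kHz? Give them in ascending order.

fs/2 = 14.75 kHz.
86.7 kHz mod fs = 27.7 kHz.
27.7 kHz > fs/2 = 14.75 kHz, folds to fs − 27.7 kHz = 1.8 kHz.
51.2 kHz mod fs = 21.7 kHz.
21.7 kHz > fs/2 = 14.75 kHz, folds to fs − 21.7 kHz = 7.8 kHz.
97.1 kHz mod fs = 8.6 kHz.
8.6 kHz ≤ fs/2 = 14.75 kHz, appears at 8.6 kHz.
3.9 kHz ≤ fs/2 = 14.75 kHz, passes unchanged.
84.6 kHz mod fs = 25.6 kHz.
25.6 kHz > fs/2 = 14.75 kHz, folds to fs − 25.6 kHz = 3.9 kHz.
Distinct values: {1.8 kHz, 3.9 kHz, 7.8 kHz, 8.6 kHz}.

1.8 kHz, 3.9 kHz, 7.8 kHz, 8.6 kHz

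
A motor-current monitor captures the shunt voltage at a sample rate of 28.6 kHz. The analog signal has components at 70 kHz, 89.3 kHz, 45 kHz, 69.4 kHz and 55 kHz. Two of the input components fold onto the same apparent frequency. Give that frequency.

12.2 kHz

fs/2 = 14.3 kHz.
70 kHz mod fs = 12.8 kHz.
12.8 kHz ≤ fs/2 = 14.3 kHz, appears at 12.8 kHz.
89.3 kHz mod fs = 3.5 kHz.
3.5 kHz ≤ fs/2 = 14.3 kHz, appears at 3.5 kHz.
45 kHz mod fs = 16.4 kHz.
16.4 kHz > fs/2 = 14.3 kHz, folds to fs − 16.4 kHz = 12.2 kHz.
69.4 kHz mod fs = 12.2 kHz.
12.2 kHz ≤ fs/2 = 14.3 kHz, appears at 12.2 kHz.
55 kHz mod fs = 26.4 kHz.
26.4 kHz > fs/2 = 14.3 kHz, folds to fs − 26.4 kHz = 2.2 kHz.
45 kHz and 69.4 kHz both map to 12.2 kHz.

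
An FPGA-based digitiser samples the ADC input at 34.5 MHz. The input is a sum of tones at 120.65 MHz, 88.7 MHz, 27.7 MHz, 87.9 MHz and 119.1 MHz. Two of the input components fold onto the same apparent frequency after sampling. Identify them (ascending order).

87.9 MHz, 119.1 MHz

fs/2 = 17.25 MHz.
120.65 MHz mod fs = 17.15 MHz.
17.15 MHz ≤ fs/2 = 17.25 MHz, appears at 17.15 MHz.
88.7 MHz mod fs = 19.7 MHz.
19.7 MHz > fs/2 = 17.25 MHz, folds to fs − 19.7 MHz = 14.8 MHz.
27.7 MHz > fs/2 = 17.25 MHz, folds to fs − 27.7 MHz = 6.8 MHz.
87.9 MHz mod fs = 18.9 MHz.
18.9 MHz > fs/2 = 17.25 MHz, folds to fs − 18.9 MHz = 15.6 MHz.
119.1 MHz mod fs = 15.6 MHz.
15.6 MHz ≤ fs/2 = 17.25 MHz, appears at 15.6 MHz.
87.9 MHz and 119.1 MHz both map to 15.6 MHz.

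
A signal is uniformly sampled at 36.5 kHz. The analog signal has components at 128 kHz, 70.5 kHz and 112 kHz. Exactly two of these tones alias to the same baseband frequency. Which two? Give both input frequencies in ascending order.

70.5 kHz, 112 kHz

fs/2 = 18.25 kHz.
128 kHz mod fs = 18.5 kHz.
18.5 kHz > fs/2 = 18.25 kHz, folds to fs − 18.5 kHz = 18 kHz.
70.5 kHz mod fs = 34 kHz.
34 kHz > fs/2 = 18.25 kHz, folds to fs − 34 kHz = 2.5 kHz.
112 kHz mod fs = 2.5 kHz.
2.5 kHz ≤ fs/2 = 18.25 kHz, appears at 2.5 kHz.
70.5 kHz and 112 kHz both map to 2.5 kHz.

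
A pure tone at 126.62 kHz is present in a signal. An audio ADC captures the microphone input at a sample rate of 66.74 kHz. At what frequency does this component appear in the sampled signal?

6.86 kHz

126.62 kHz mod fs = 59.88 kHz.
59.88 kHz > fs/2 = 33.37 kHz, folds to fs − 59.88 kHz = 6.86 kHz.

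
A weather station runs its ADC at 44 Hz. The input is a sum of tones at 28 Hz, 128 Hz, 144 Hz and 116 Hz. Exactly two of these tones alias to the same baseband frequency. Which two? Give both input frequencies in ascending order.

fs/2 = 22 Hz.
28 Hz > fs/2 = 22 Hz, folds to fs − 28 Hz = 16 Hz.
128 Hz mod fs = 40 Hz.
40 Hz > fs/2 = 22 Hz, folds to fs − 40 Hz = 4 Hz.
144 Hz mod fs = 12 Hz.
12 Hz ≤ fs/2 = 22 Hz, appears at 12 Hz.
116 Hz mod fs = 28 Hz.
28 Hz > fs/2 = 22 Hz, folds to fs − 28 Hz = 16 Hz.
28 Hz and 116 Hz both map to 16 Hz.

28 Hz, 116 Hz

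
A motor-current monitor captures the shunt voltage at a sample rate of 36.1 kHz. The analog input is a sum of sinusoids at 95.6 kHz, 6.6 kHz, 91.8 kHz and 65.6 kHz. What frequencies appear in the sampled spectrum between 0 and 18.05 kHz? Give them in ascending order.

fs/2 = 18.05 kHz.
95.6 kHz mod fs = 23.4 kHz.
23.4 kHz > fs/2 = 18.05 kHz, folds to fs − 23.4 kHz = 12.7 kHz.
6.6 kHz ≤ fs/2 = 18.05 kHz, passes unchanged.
91.8 kHz mod fs = 19.6 kHz.
19.6 kHz > fs/2 = 18.05 kHz, folds to fs − 19.6 kHz = 16.5 kHz.
65.6 kHz mod fs = 29.5 kHz.
29.5 kHz > fs/2 = 18.05 kHz, folds to fs − 29.5 kHz = 6.6 kHz.
Distinct values: {6.6 kHz, 12.7 kHz, 16.5 kHz}.

6.6 kHz, 12.7 kHz, 16.5 kHz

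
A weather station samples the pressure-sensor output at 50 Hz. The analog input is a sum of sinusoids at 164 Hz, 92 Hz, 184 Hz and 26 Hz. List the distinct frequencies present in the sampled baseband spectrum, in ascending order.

8 Hz, 14 Hz, 16 Hz, 24 Hz

fs/2 = 25 Hz.
164 Hz mod fs = 14 Hz.
14 Hz ≤ fs/2 = 25 Hz, appears at 14 Hz.
92 Hz mod fs = 42 Hz.
42 Hz > fs/2 = 25 Hz, folds to fs − 42 Hz = 8 Hz.
184 Hz mod fs = 34 Hz.
34 Hz > fs/2 = 25 Hz, folds to fs − 34 Hz = 16 Hz.
26 Hz > fs/2 = 25 Hz, folds to fs − 26 Hz = 24 Hz.
Distinct values: {8 Hz, 14 Hz, 16 Hz, 24 Hz}.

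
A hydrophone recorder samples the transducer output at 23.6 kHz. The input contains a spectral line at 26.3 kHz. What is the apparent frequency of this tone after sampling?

2.7 kHz

26.3 kHz mod fs = 2.7 kHz.
2.7 kHz ≤ fs/2 = 11.8 kHz, appears at 2.7 kHz.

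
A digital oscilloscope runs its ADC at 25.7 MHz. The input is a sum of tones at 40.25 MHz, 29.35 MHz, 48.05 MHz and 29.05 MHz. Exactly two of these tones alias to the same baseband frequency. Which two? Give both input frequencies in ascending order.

fs/2 = 12.85 MHz.
40.25 MHz mod fs = 14.55 MHz.
14.55 MHz > fs/2 = 12.85 MHz, folds to fs − 14.55 MHz = 11.15 MHz.
29.35 MHz mod fs = 3.65 MHz.
3.65 MHz ≤ fs/2 = 12.85 MHz, appears at 3.65 MHz.
48.05 MHz mod fs = 22.35 MHz.
22.35 MHz > fs/2 = 12.85 MHz, folds to fs − 22.35 MHz = 3.35 MHz.
29.05 MHz mod fs = 3.35 MHz.
3.35 MHz ≤ fs/2 = 12.85 MHz, appears at 3.35 MHz.
29.05 MHz and 48.05 MHz both map to 3.35 MHz.

29.05 MHz, 48.05 MHz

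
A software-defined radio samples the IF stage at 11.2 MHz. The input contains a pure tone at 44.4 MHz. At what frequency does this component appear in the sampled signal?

0.4 MHz

44.4 MHz mod fs = 10.8 MHz.
10.8 MHz > fs/2 = 5.6 MHz, folds to fs − 10.8 MHz = 0.4 MHz.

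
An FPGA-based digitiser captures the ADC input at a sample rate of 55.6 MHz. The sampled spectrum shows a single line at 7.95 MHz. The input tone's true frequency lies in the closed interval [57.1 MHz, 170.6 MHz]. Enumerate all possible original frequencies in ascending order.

63.55 MHz, 103.25 MHz, 119.15 MHz, 158.85 MHz

Frequencies that alias to 7.95 MHz are k·fs ± 7.95 MHz for integer k ≥ 0.
k=0: 7.95 MHz.
k=1: 47.65 MHz, 63.55 MHz.
k=2: 103.25 MHz, 119.15 MHz.
k=3: 158.85 MHz, 174.75 MHz.
k=4: 214.45 MHz, 230.35 MHz.
Within [57.1 MHz, 170.6 MHz]: 63.55 MHz, 103.25 MHz, 119.15 MHz, 158.85 MHz.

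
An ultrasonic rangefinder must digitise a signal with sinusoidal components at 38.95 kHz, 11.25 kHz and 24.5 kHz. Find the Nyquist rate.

77.9 kHz

Highest-frequency component: 38.95 kHz.
Nyquist rate = 2 × 38.95 kHz = 77.9 kHz.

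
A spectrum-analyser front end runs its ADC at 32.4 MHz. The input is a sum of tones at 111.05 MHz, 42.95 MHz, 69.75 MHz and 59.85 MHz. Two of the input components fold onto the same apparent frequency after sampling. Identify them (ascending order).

fs/2 = 16.2 MHz.
111.05 MHz mod fs = 13.85 MHz.
13.85 MHz ≤ fs/2 = 16.2 MHz, appears at 13.85 MHz.
42.95 MHz mod fs = 10.55 MHz.
10.55 MHz ≤ fs/2 = 16.2 MHz, appears at 10.55 MHz.
69.75 MHz mod fs = 4.95 MHz.
4.95 MHz ≤ fs/2 = 16.2 MHz, appears at 4.95 MHz.
59.85 MHz mod fs = 27.45 MHz.
27.45 MHz > fs/2 = 16.2 MHz, folds to fs − 27.45 MHz = 4.95 MHz.
59.85 MHz and 69.75 MHz both map to 4.95 MHz.

59.85 MHz, 69.75 MHz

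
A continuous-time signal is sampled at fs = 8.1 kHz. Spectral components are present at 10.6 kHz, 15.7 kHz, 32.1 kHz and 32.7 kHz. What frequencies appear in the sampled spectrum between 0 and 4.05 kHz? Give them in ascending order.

fs/2 = 4.05 kHz.
10.6 kHz mod fs = 2.5 kHz.
2.5 kHz ≤ fs/2 = 4.05 kHz, appears at 2.5 kHz.
15.7 kHz mod fs = 7.6 kHz.
7.6 kHz > fs/2 = 4.05 kHz, folds to fs − 7.6 kHz = 0.5 kHz.
32.1 kHz mod fs = 7.8 kHz.
7.8 kHz > fs/2 = 4.05 kHz, folds to fs − 7.8 kHz = 0.3 kHz.
32.7 kHz mod fs = 0.3 kHz.
0.3 kHz ≤ fs/2 = 4.05 kHz, appears at 0.3 kHz.
Distinct values: {0.3 kHz, 0.5 kHz, 2.5 kHz}.

0.3 kHz, 0.5 kHz, 2.5 kHz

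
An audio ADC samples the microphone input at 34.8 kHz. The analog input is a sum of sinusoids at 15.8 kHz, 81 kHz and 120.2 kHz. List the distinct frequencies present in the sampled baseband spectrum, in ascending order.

fs/2 = 17.4 kHz.
15.8 kHz ≤ fs/2 = 17.4 kHz, passes unchanged.
81 kHz mod fs = 11.4 kHz.
11.4 kHz ≤ fs/2 = 17.4 kHz, appears at 11.4 kHz.
120.2 kHz mod fs = 15.8 kHz.
15.8 kHz ≤ fs/2 = 17.4 kHz, appears at 15.8 kHz.
Distinct values: {11.4 kHz, 15.8 kHz}.

11.4 kHz, 15.8 kHz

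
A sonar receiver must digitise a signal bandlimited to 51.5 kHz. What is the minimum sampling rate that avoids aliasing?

Nyquist rate = 2 × 51.5 kHz = 103 kHz.

103 kHz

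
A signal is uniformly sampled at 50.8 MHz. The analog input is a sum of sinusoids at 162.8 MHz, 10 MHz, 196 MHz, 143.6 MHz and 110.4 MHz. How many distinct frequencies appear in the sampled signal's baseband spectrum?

4

fs/2 = 25.4 MHz.
162.8 MHz mod fs = 10.4 MHz.
10.4 MHz ≤ fs/2 = 25.4 MHz, appears at 10.4 MHz.
10 MHz ≤ fs/2 = 25.4 MHz, passes unchanged.
196 MHz mod fs = 43.6 MHz.
43.6 MHz > fs/2 = 25.4 MHz, folds to fs − 43.6 MHz = 7.2 MHz.
143.6 MHz mod fs = 42 MHz.
42 MHz > fs/2 = 25.4 MHz, folds to fs − 42 MHz = 8.8 MHz.
110.4 MHz mod fs = 8.8 MHz.
8.8 MHz ≤ fs/2 = 25.4 MHz, appears at 8.8 MHz.
Distinct values: {7.2 MHz, 8.8 MHz, 10 MHz, 10.4 MHz} → 4.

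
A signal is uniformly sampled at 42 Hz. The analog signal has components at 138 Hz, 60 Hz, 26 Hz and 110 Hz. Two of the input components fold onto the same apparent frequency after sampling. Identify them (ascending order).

fs/2 = 21 Hz.
138 Hz mod fs = 12 Hz.
12 Hz ≤ fs/2 = 21 Hz, appears at 12 Hz.
60 Hz mod fs = 18 Hz.
18 Hz ≤ fs/2 = 21 Hz, appears at 18 Hz.
26 Hz > fs/2 = 21 Hz, folds to fs − 26 Hz = 16 Hz.
110 Hz mod fs = 26 Hz.
26 Hz > fs/2 = 21 Hz, folds to fs − 26 Hz = 16 Hz.
26 Hz and 110 Hz both map to 16 Hz.

26 Hz, 110 Hz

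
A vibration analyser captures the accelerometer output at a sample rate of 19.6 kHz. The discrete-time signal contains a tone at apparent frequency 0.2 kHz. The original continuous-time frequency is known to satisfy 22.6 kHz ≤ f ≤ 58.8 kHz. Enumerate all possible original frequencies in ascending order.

39 kHz, 39.4 kHz, 58.6 kHz

Frequencies that alias to 0.2 kHz are k·fs ± 0.2 kHz for integer k ≥ 0.
k=0: 0.2 kHz.
k=1: 19.4 kHz, 19.8 kHz.
k=2: 39 kHz, 39.4 kHz.
k=3: 58.6 kHz, 59 kHz.
k=4: 78.2 kHz, 78.6 kHz.
Within [22.6 kHz, 58.8 kHz]: 39 kHz, 39.4 kHz, 58.6 kHz.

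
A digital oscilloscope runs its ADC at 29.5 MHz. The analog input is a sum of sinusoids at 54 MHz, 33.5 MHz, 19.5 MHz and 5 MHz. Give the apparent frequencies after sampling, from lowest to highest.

4 MHz, 5 MHz, 10 MHz

fs/2 = 14.75 MHz.
54 MHz mod fs = 24.5 MHz.
24.5 MHz > fs/2 = 14.75 MHz, folds to fs − 24.5 MHz = 5 MHz.
33.5 MHz mod fs = 4 MHz.
4 MHz ≤ fs/2 = 14.75 MHz, appears at 4 MHz.
19.5 MHz > fs/2 = 14.75 MHz, folds to fs − 19.5 MHz = 10 MHz.
5 MHz ≤ fs/2 = 14.75 MHz, passes unchanged.
Distinct values: {4 MHz, 5 MHz, 10 MHz}.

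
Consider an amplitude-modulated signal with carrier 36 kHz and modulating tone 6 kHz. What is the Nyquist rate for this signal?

AM sidebands sit at fc ± fm = 30 kHz and 42 kHz.
Highest-frequency component: 42 kHz.
Nyquist rate = 2 × 42 kHz = 84 kHz.

84 kHz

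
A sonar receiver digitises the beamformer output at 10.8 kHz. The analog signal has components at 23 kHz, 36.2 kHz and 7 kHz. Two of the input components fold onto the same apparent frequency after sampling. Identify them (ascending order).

fs/2 = 5.4 kHz.
23 kHz mod fs = 1.4 kHz.
1.4 kHz ≤ fs/2 = 5.4 kHz, appears at 1.4 kHz.
36.2 kHz mod fs = 3.8 kHz.
3.8 kHz ≤ fs/2 = 5.4 kHz, appears at 3.8 kHz.
7 kHz > fs/2 = 5.4 kHz, folds to fs − 7 kHz = 3.8 kHz.
7 kHz and 36.2 kHz both map to 3.8 kHz.

7 kHz, 36.2 kHz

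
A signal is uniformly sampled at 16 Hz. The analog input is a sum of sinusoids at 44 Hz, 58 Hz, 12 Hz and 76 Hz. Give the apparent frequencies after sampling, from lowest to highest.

4 Hz, 6 Hz

fs/2 = 8 Hz.
44 Hz mod fs = 12 Hz.
12 Hz > fs/2 = 8 Hz, folds to fs − 12 Hz = 4 Hz.
58 Hz mod fs = 10 Hz.
10 Hz > fs/2 = 8 Hz, folds to fs − 10 Hz = 6 Hz.
12 Hz > fs/2 = 8 Hz, folds to fs − 12 Hz = 4 Hz.
76 Hz mod fs = 12 Hz.
12 Hz > fs/2 = 8 Hz, folds to fs − 12 Hz = 4 Hz.
Distinct values: {4 Hz, 6 Hz}.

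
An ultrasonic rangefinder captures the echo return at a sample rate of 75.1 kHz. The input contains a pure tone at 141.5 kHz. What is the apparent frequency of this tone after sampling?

141.5 kHz mod fs = 66.4 kHz.
66.4 kHz > fs/2 = 37.55 kHz, folds to fs − 66.4 kHz = 8.7 kHz.

8.7 kHz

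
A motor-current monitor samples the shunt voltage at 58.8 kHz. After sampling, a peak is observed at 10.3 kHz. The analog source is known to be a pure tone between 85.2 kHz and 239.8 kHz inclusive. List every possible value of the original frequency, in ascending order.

Frequencies that alias to 10.3 kHz are k·fs ± 10.3 kHz for integer k ≥ 0.
k=0: 10.3 kHz.
k=1: 48.5 kHz, 69.1 kHz.
k=2: 107.3 kHz, 127.9 kHz.
k=3: 166.1 kHz, 186.7 kHz.
k=4: 224.9 kHz, 245.5 kHz.
k=5: 283.7 kHz, 304.3 kHz.
Within [85.2 kHz, 239.8 kHz]: 107.3 kHz, 127.9 kHz, 166.1 kHz, 186.7 kHz, 224.9 kHz.

107.3 kHz, 127.9 kHz, 166.1 kHz, 186.7 kHz, 224.9 kHz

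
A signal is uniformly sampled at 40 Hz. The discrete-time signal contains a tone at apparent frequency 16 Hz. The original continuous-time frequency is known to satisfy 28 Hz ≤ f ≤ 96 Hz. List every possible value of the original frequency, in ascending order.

Frequencies that alias to 16 Hz are k·fs ± 16 Hz for integer k ≥ 0.
k=0: 16 Hz.
k=1: 24 Hz, 56 Hz.
k=2: 64 Hz, 96 Hz.
k=3: 104 Hz, 136 Hz.
Within [28 Hz, 96 Hz]: 56 Hz, 64 Hz, 96 Hz.

56 Hz, 64 Hz, 96 Hz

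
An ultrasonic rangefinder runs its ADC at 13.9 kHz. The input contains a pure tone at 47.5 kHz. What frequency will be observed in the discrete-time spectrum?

5.8 kHz

47.5 kHz mod fs = 5.8 kHz.
5.8 kHz ≤ fs/2 = 6.95 kHz, appears at 5.8 kHz.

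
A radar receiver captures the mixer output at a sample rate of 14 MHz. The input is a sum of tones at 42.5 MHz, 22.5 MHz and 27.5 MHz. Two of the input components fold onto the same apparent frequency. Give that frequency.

fs/2 = 7 MHz.
42.5 MHz mod fs = 0.5 MHz.
0.5 MHz ≤ fs/2 = 7 MHz, appears at 0.5 MHz.
22.5 MHz mod fs = 8.5 MHz.
8.5 MHz > fs/2 = 7 MHz, folds to fs − 8.5 MHz = 5.5 MHz.
27.5 MHz mod fs = 13.5 MHz.
13.5 MHz > fs/2 = 7 MHz, folds to fs − 13.5 MHz = 0.5 MHz.
27.5 MHz and 42.5 MHz both map to 0.5 MHz.

0.5 MHz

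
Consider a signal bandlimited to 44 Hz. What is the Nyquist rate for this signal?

Nyquist rate = 2 × 44 Hz = 88 Hz.

88 Hz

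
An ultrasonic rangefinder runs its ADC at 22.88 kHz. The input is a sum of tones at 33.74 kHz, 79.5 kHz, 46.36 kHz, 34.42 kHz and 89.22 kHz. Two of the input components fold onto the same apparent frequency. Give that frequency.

fs/2 = 11.44 kHz.
33.74 kHz mod fs = 10.86 kHz.
10.86 kHz ≤ fs/2 = 11.44 kHz, appears at 10.86 kHz.
79.5 kHz mod fs = 10.86 kHz.
10.86 kHz ≤ fs/2 = 11.44 kHz, appears at 10.86 kHz.
46.36 kHz mod fs = 0.6 kHz.
0.6 kHz ≤ fs/2 = 11.44 kHz, appears at 0.6 kHz.
34.42 kHz mod fs = 11.54 kHz.
11.54 kHz > fs/2 = 11.44 kHz, folds to fs − 11.54 kHz = 11.34 kHz.
89.22 kHz mod fs = 20.58 kHz.
20.58 kHz > fs/2 = 11.44 kHz, folds to fs − 20.58 kHz = 2.3 kHz.
33.74 kHz and 79.5 kHz both map to 10.86 kHz.

10.86 kHz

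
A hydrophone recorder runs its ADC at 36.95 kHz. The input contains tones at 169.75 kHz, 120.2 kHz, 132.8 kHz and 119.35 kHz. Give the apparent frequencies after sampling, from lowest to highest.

fs/2 = 18.475 kHz.
169.75 kHz mod fs = 21.95 kHz.
21.95 kHz > fs/2 = 18.475 kHz, folds to fs − 21.95 kHz = 15 kHz.
120.2 kHz mod fs = 9.35 kHz.
9.35 kHz ≤ fs/2 = 18.475 kHz, appears at 9.35 kHz.
132.8 kHz mod fs = 21.95 kHz.
21.95 kHz > fs/2 = 18.475 kHz, folds to fs − 21.95 kHz = 15 kHz.
119.35 kHz mod fs = 8.5 kHz.
8.5 kHz ≤ fs/2 = 18.475 kHz, appears at 8.5 kHz.
Distinct values: {8.5 kHz, 9.35 kHz, 15 kHz}.

8.5 kHz, 9.35 kHz, 15 kHz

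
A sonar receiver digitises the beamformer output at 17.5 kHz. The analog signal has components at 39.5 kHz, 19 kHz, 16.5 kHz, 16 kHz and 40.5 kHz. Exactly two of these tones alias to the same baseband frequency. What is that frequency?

1.5 kHz

fs/2 = 8.75 kHz.
39.5 kHz mod fs = 4.5 kHz.
4.5 kHz ≤ fs/2 = 8.75 kHz, appears at 4.5 kHz.
19 kHz mod fs = 1.5 kHz.
1.5 kHz ≤ fs/2 = 8.75 kHz, appears at 1.5 kHz.
16.5 kHz > fs/2 = 8.75 kHz, folds to fs − 16.5 kHz = 1 kHz.
16 kHz > fs/2 = 8.75 kHz, folds to fs − 16 kHz = 1.5 kHz.
40.5 kHz mod fs = 5.5 kHz.
5.5 kHz ≤ fs/2 = 8.75 kHz, appears at 5.5 kHz.
16 kHz and 19 kHz both map to 1.5 kHz.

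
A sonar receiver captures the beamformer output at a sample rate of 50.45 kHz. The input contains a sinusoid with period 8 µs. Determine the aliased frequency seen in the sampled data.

T = 8 µs → f = 1/T = 125 kHz.
125 kHz mod fs = 24.1 kHz.
24.1 kHz ≤ fs/2 = 25.225 kHz, appears at 24.1 kHz.

24.1 kHz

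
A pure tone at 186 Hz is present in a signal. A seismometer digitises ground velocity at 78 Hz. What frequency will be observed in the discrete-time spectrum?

186 Hz mod fs = 30 Hz.
30 Hz ≤ fs/2 = 39 Hz, appears at 30 Hz.

30 Hz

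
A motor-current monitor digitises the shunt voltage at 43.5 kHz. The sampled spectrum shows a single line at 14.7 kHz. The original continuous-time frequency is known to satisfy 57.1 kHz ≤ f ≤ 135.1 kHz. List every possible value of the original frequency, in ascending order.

Frequencies that alias to 14.7 kHz are k·fs ± 14.7 kHz for integer k ≥ 0.
k=0: 14.7 kHz.
k=1: 28.8 kHz, 58.2 kHz.
k=2: 72.3 kHz, 101.7 kHz.
k=3: 115.8 kHz, 145.2 kHz.
k=4: 159.3 kHz, 188.7 kHz.
Within [57.1 kHz, 135.1 kHz]: 58.2 kHz, 72.3 kHz, 101.7 kHz, 115.8 kHz.

58.2 kHz, 72.3 kHz, 101.7 kHz, 115.8 kHz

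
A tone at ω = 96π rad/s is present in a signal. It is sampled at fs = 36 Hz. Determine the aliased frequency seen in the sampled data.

12 Hz

ω = 96π rad/s → f = ω/(2π) = 48 Hz.
48 Hz mod fs = 12 Hz.
12 Hz ≤ fs/2 = 18 Hz, appears at 12 Hz.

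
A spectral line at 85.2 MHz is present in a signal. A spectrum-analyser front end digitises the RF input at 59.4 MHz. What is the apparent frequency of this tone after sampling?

85.2 MHz mod fs = 25.8 MHz.
25.8 MHz ≤ fs/2 = 29.7 MHz, appears at 25.8 MHz.

25.8 MHz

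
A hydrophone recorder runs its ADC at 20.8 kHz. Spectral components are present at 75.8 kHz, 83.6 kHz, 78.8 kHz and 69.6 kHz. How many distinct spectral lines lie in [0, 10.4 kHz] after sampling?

4

fs/2 = 10.4 kHz.
75.8 kHz mod fs = 13.4 kHz.
13.4 kHz > fs/2 = 10.4 kHz, folds to fs − 13.4 kHz = 7.4 kHz.
83.6 kHz mod fs = 0.4 kHz.
0.4 kHz ≤ fs/2 = 10.4 kHz, appears at 0.4 kHz.
78.8 kHz mod fs = 16.4 kHz.
16.4 kHz > fs/2 = 10.4 kHz, folds to fs − 16.4 kHz = 4.4 kHz.
69.6 kHz mod fs = 7.2 kHz.
7.2 kHz ≤ fs/2 = 10.4 kHz, appears at 7.2 kHz.
Distinct values: {0.4 kHz, 4.4 kHz, 7.2 kHz, 7.4 kHz} → 4.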